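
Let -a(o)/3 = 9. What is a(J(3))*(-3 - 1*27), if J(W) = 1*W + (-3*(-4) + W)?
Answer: 810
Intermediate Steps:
J(W) = 12 + 2*W (J(W) = W + (12 + W) = 12 + 2*W)
a(o) = -27 (a(o) = -3*9 = -27)
a(J(3))*(-3 - 1*27) = -27*(-3 - 1*27) = -27*(-3 - 27) = -27*(-30) = 810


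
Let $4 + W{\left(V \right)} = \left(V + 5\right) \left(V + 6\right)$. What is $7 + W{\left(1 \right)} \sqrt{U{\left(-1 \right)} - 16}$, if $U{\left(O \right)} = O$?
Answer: $7 + 38 i \sqrt{17} \approx 7.0 + 156.68 i$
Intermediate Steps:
$W{\left(V \right)} = -4 + \left(5 + V\right) \left(6 + V\right)$ ($W{\left(V \right)} = -4 + \left(V + 5\right) \left(V + 6\right) = -4 + \left(5 + V\right) \left(6 + V\right)$)
$7 + W{\left(1 \right)} \sqrt{U{\left(-1 \right)} - 16} = 7 + \left(26 + 1^{2} + 11 \cdot 1\right) \sqrt{-1 - 16} = 7 + \left(26 + 1 + 11\right) \sqrt{-17} = 7 + 38 i \sqrt{17}$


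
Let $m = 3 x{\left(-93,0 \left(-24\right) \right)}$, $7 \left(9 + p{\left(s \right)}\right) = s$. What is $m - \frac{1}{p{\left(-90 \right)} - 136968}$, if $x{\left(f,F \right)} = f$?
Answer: $- \frac{267541184}{958929} \approx -279.0$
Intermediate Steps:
$p{\left(s \right)} = -9 + \frac{s}{7}$
$m = -279$ ($m = 3 \left(-93\right) = -279$)
$m - \frac{1}{p{\left(-90 \right)} - 136968} = -279 - \frac{1}{\left(-9 + \frac{1}{7} \left(-90\right)\right) - 136968} = -279 - \frac{1}{\left(-9 - \frac{90}{7}\right) - 136968} = -279 - \frac{1}{- \frac{153}{7} - 136968} = -279 - \frac{1}{- \frac{958929}{7}} = -279 - - \frac{7}{958929} = -279 + \frac{7}{958929} = - \frac{267541184}{958929}$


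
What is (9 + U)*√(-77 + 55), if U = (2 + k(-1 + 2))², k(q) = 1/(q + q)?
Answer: 61*I*√22/4 ≈ 71.529*I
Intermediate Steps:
k(q) = 1/(2*q)
U = 25/4 (U = (2 + 1/(2*(-1 + 2)))² = (2 + (½)/1)² = (2 + (½)*1)² = (2 + ½)² = (5/2)² = 25/4 ≈ 6.2500)
(9 + U)*√(-77 + 55) = (9 + 25/4)*√(-77 + 55) = 61*√(-22)/4 = 61*(I*√22)/4 = 61*I*√22/4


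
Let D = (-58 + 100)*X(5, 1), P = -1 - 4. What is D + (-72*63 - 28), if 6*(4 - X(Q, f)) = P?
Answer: -4361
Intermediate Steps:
P = -5
X(Q, f) = 29/6 (X(Q, f) = 4 - 1/6*(-5) = 4 + 5/6 = 29/6)
D = 203 (D = (-58 + 100)*(29/6) = 42*(29/6) = 203)
D + (-72*63 - 28) = 203 + (-72*63 - 28) = 203 + (-4536 - 28) = 203 - 4564 = -4361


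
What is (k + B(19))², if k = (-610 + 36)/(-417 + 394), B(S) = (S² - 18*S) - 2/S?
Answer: 367220569/190969 ≈ 1922.9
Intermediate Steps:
B(S) = S² - 18*S - 2/S
k = 574/23 (k = -574/(-23) = -574*(-1/23) = 574/23 ≈ 24.957)
(k + B(19))² = (574/23 + (-2 + 19²*(-18 + 19))/19)² = (574/23 + (-2 + 361*1)/19)² = (574/23 + (-2 + 361)/19)² = (574/23 + (1/19)*359)² = (574/23 + 359/19)² = (19163/437)² = 367220569/190969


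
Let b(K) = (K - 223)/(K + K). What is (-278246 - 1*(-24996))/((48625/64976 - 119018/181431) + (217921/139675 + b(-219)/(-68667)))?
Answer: -696758506814042010803700000/4546588105754277709997 ≈ -1.5325e+5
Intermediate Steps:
b(K) = (-223 + K)/(2*K) (b(K) = (-223 + K)/((2*K)) = (-223 + K)*(1/(2*K)) = (-223 + K)/(2*K))
(-278246 - 1*(-24996))/((48625/64976 - 119018/181431) + (217921/139675 + b(-219)/(-68667))) = (-278246 - 1*(-24996))/((48625/64976 - 119018/181431) + (217921/139675 + ((1/2)*(-223 - 219)/(-219))/(-68667))) = (-278246 + 24996)/((48625*(1/64976) - 119018*1/181431) + (217921*(1/139675) + ((1/2)*(-1/219)*(-442))*(-1/68667))) = -253250/((48625/64976 - 119018/181431) + (217921/139675 + (221/219)*(-1/68667))) = -253250/(1088768807/11788660656 + (217921/139675 - 221/15038073)) = -253250/(1088768807/11788660656 + 3277081038058/2100442846275) = -253250/4546588105754277709997/2751267549117638739600 = -253250*2751267549117638739600/4546588105754277709997 = -696758506814042010803700000/4546588105754277709997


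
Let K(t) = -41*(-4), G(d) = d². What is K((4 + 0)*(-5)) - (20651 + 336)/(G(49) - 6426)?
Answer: 681087/4025 ≈ 169.21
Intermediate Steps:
K(t) = 164
K((4 + 0)*(-5)) - (20651 + 336)/(G(49) - 6426) = 164 - (20651 + 336)/(49² - 6426) = 164 - 20987/(2401 - 6426) = 164 - 20987/(-4025) = 164 - 20987*(-1)/4025 = 164 - 1*(-20987/4025) = 164 + 20987/4025 = 681087/4025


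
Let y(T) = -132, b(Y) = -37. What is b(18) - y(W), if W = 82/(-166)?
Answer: 95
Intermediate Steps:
W = -41/83 (W = 82*(-1/166) = -41/83 ≈ -0.49398)
b(18) - y(W) = -37 - 1*(-132) = -37 + 132 = 95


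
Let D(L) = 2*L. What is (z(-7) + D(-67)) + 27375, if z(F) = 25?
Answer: 27266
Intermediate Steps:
(z(-7) + D(-67)) + 27375 = (25 + 2*(-67)) + 27375 = (25 - 134) + 27375 = -109 + 27375 = 27266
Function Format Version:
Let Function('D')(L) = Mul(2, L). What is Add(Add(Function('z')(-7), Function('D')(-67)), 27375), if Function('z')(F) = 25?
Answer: 27266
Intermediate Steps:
Add(Add(Function('z')(-7), Function('D')(-67)), 27375) = Add(Add(25, Mul(2, -67)), 27375) = Add(Add(25, -134), 27375) = Add(-109, 27375) = 27266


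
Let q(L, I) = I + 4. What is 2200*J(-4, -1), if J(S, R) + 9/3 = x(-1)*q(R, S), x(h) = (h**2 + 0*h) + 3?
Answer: -6600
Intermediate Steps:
q(L, I) = 4 + I
x(h) = 3 + h**2 (x(h) = (h**2 + 0) + 3 = h**2 + 3 = 3 + h**2)
J(S, R) = 13 + 4*S (J(S, R) = -3 + (3 + (-1)**2)*(4 + S) = -3 + (3 + 1)*(4 + S) = -3 + 4*(4 + S) = -3 + (16 + 4*S) = 13 + 4*S)
2200*J(-4, -1) = 2200*(13 + 4*(-4)) = 2200*(13 - 16) = 2200*(-3) = -6600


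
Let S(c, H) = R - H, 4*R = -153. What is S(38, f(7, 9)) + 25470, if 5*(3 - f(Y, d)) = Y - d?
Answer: 508567/20 ≈ 25428.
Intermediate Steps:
R = -153/4 (R = (¼)*(-153) = -153/4 ≈ -38.250)
f(Y, d) = 3 - Y/5 + d/5 (f(Y, d) = 3 - (Y - d)/5 = 3 + (-Y/5 + d/5) = 3 - Y/5 + d/5)
S(c, H) = -153/4 - H
S(38, f(7, 9)) + 25470 = (-153/4 - (3 - ⅕*7 + (⅕)*9)) + 25470 = (-153/4 - (3 - 7/5 + 9/5)) + 25470 = (-153/4 - 1*17/5) + 25470 = (-153/4 - 17/5) + 25470 = -833/20 + 25470 = 508567/20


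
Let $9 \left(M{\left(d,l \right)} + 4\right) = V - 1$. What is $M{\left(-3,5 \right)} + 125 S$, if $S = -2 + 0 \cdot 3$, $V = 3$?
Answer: $- \frac{2284}{9} \approx -253.78$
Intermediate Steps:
$M{\left(d,l \right)} = - \frac{34}{9}$ ($M{\left(d,l \right)} = -4 + \frac{3 - 1}{9} = -4 + \frac{1}{9} \cdot 2 = -4 + \frac{2}{9} = - \frac{34}{9}$)
$S = -2$ ($S = -2 + 0 = -2$)
$M{\left(-3,5 \right)} + 125 S = - \frac{34}{9} + 125 \left(-2\right) = - \frac{34}{9} - 250 = - \frac{2284}{9}$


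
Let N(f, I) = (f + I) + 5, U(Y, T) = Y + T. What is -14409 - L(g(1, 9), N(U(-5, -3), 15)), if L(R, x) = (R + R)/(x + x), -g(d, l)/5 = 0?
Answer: -14409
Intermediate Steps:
U(Y, T) = T + Y
g(d, l) = 0 (g(d, l) = -5*0 = 0)
N(f, I) = 5 + I + f (N(f, I) = (I + f) + 5 = 5 + I + f)
L(R, x) = R/x (L(R, x) = (2*R)/((2*x)) = (2*R)*(1/(2*x)) = R/x)
-14409 - L(g(1, 9), N(U(-5, -3), 15)) = -14409 - 0/(5 + 15 + (-3 - 5)) = -14409 - 0/(5 + 15 - 8) = -14409 - 0/12 = -14409 - 1*0 = -14409 + 0 = -14409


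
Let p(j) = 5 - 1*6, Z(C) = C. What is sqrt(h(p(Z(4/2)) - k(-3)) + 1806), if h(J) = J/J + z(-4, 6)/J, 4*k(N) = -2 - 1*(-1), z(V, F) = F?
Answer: sqrt(1799) ≈ 42.415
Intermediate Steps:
p(j) = -1 (p(j) = 5 - 6 = -1)
k(N) = -1/4 (k(N) = (-2 - 1*(-1))/4 = (-2 + 1)/4 = (1/4)*(-1) = -1/4)
h(J) = 1 + 6/J (h(J) = J/J + 6/J = 1 + 6/J)
sqrt(h(p(Z(4/2)) - k(-3)) + 1806) = sqrt((6 + (-1 - 1*(-1/4)))/(-1 - 1*(-1/4)) + 1806) = sqrt((6 + (-1 + 1/4))/(-1 + 1/4) + 1806) = sqrt((6 - 3/4)/(-3/4) + 1806) = sqrt(-4/3*21/4 + 1806) = sqrt(-7 + 1806) = sqrt(1799)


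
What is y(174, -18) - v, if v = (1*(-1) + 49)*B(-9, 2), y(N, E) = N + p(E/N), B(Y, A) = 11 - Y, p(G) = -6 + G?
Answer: -22971/29 ≈ -792.10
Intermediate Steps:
y(N, E) = -6 + N + E/N (y(N, E) = N + (-6 + E/N) = -6 + N + E/N)
v = 960 (v = (1*(-1) + 49)*(11 - 1*(-9)) = (-1 + 49)*(11 + 9) = 48*20 = 960)
y(174, -18) - v = (-6 + 174 - 18/174) - 1*960 = (-6 + 174 - 18*1/174) - 960 = (-6 + 174 - 3/29) - 960 = 4869/29 - 960 = -22971/29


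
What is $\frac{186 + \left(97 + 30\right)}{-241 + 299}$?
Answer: $\frac{313}{58} \approx 5.3966$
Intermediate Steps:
$\frac{186 + \left(97 + 30\right)}{-241 + 299} = \frac{186 + 127}{58} = 313 \cdot \frac{1}{58} = \frac{313}{58}$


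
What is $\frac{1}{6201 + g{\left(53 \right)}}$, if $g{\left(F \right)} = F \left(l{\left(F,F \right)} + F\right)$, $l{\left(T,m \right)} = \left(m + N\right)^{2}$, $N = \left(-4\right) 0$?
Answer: $\frac{1}{157887} \approx 6.3336 \cdot 10^{-6}$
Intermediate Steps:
$N = 0$
$l{\left(T,m \right)} = m^{2}$ ($l{\left(T,m \right)} = \left(m + 0\right)^{2} = m^{2}$)
$g{\left(F \right)} = F \left(F + F^{2}\right)$ ($g{\left(F \right)} = F \left(F^{2} + F\right) = F \left(F + F^{2}\right)$)
$\frac{1}{6201 + g{\left(53 \right)}} = \frac{1}{6201 + 53^{2} \left(1 + 53\right)} = \frac{1}{6201 + 2809 \cdot 54} = \frac{1}{6201 + 151686} = \frac{1}{157887}$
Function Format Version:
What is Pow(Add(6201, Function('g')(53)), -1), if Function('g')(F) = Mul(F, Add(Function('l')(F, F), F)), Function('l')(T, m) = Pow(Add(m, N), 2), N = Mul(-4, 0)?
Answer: Rational(1, 157887) ≈ 6.3336e-6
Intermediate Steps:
N = 0
Function('l')(T, m) = Pow(m, 2) (Function('l')(T, m) = Pow(Add(m, 0), 2) = Pow(m, 2))
Function('g')(F) = Mul(F, Add(F, Pow(F, 2))) (Function('g')(F) = Mul(F, Add(Pow(F, 2), F)) = Mul(F, Add(F, Pow(F, 2))))
Pow(Add(6201, Function('g')(53)), -1) = Pow(Add(6201, Mul(Pow(53, 2), Add(1, 53))), -1) = Pow(Add(6201, Mul(2809, 54)), -1) = Pow(Add(6201, 151686), -1) = Pow(157887, -1) = Rational(1, 157887)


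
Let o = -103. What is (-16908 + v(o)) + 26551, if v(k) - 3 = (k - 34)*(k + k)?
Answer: 37868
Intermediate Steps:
v(k) = 3 + 2*k*(-34 + k) (v(k) = 3 + (k - 34)*(k + k) = 3 + (-34 + k)*(2*k) = 3 + 2*k*(-34 + k))
(-16908 + v(o)) + 26551 = (-16908 + (3 - 68*(-103) + 2*(-103)**2)) + 26551 = (-16908 + (3 + 7004 + 2*10609)) + 26551 = (-16908 + (3 + 7004 + 21218)) + 26551 = (-16908 + 28225) + 26551 = 11317 + 26551 = 37868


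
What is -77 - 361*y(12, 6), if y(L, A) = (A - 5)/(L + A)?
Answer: -1747/18 ≈ -97.056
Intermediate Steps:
y(L, A) = (-5 + A)/(A + L)
-77 - 361*y(12, 6) = -77 - 361*(-5 + 6)/(6 + 12) = -77 - 361/18 = -1747/18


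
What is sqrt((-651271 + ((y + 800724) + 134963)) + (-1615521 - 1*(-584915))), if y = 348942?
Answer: 8*I*sqrt(6207) ≈ 630.28*I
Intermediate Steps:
sqrt((-651271 + ((y + 800724) + 134963)) + (-1615521 - 1*(-584915))) = sqrt((-651271 + ((348942 + 800724) + 134963)) + (-1615521 - 1*(-584915))) = sqrt((-651271 + (1149666 + 134963)) + (-1615521 + 584915)) = sqrt((-651271 + 1284629) - 1030606) = sqrt(633358 - 1030606) = sqrt(-397248) = 8*I*sqrt(6207)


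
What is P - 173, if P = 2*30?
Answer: -113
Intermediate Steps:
P = 60
P - 173 = 60 - 173 = -113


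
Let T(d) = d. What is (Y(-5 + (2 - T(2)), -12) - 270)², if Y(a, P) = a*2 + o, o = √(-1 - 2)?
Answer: (280 - I*√3)² ≈ 78397.0 - 969.9*I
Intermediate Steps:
o = I*√3 (o = √(-3) = I*√3 ≈ 1.732*I)
Y(a, P) = 2*a + I*√3 (Y(a, P) = a*2 + I*√3 = 2*a + I*√3)
(Y(-5 + (2 - T(2)), -12) - 270)² = ((2*(-5 + (2 - 1*2)) + I*√3) - 270)² = ((2*(-5 + (2 - 2)) + I*√3) - 270)² = ((2*(-5 + 0) + I*√3) - 270)² = ((2*(-5) + I*√3) - 270)² = ((-10 + I*√3) - 270)² = (-280 + I*√3)²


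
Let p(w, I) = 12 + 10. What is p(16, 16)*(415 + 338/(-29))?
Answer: 257334/29 ≈ 8873.6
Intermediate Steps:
p(w, I) = 22
p(16, 16)*(415 + 338/(-29)) = 22*(415 + 338/(-29)) = 22*(415 + 338*(-1/29)) = 22*(415 - 338/29) = 22*(11697/29) = 257334/29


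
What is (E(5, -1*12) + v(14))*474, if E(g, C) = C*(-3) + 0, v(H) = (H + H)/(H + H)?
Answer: 17538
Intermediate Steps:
v(H) = 1 (v(H) = (2*H)/((2*H)) = (2*H)*(1/(2*H)) = 1)
E(g, C) = -3*C (E(g, C) = -3*C + 0 = -3*C)
(E(5, -1*12) + v(14))*474 = (-(-3)*12 + 1)*474 = (-3*(-12) + 1)*474 = (36 + 1)*474 = 37*474 = 17538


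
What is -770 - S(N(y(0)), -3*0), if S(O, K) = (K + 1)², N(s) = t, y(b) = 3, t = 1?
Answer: -771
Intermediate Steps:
N(s) = 1
S(O, K) = (1 + K)²
-770 - S(N(y(0)), -3*0) = -770 - (1 - 3*0)² = -770 - (1 + 0)² = -770 - 1*1² = -770 - 1*1 = -770 - 1 = -771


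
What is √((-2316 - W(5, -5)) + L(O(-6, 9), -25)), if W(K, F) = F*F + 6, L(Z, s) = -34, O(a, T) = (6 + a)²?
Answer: I*√2381 ≈ 48.795*I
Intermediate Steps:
W(K, F) = 6 + F² (W(K, F) = F² + 6 = 6 + F²)
√((-2316 - W(5, -5)) + L(O(-6, 9), -25)) = √((-2316 - (6 + (-5)²)) - 34) = √((-2316 - (6 + 25)) - 34) = √((-2316 - 1*31) - 34) = √((-2316 - 31) - 34) = √(-2347 - 34) = √(-2381) = I*√2381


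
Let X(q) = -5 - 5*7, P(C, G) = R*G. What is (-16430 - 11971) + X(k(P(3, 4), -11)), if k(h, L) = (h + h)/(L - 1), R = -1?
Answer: -28441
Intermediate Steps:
P(C, G) = -G
k(h, L) = 2*h/(-1 + L) (k(h, L) = (2*h)/(-1 + L) = 2*h/(-1 + L))
X(q) = -40 (X(q) = -5 - 35 = -40)
(-16430 - 11971) + X(k(P(3, 4), -11)) = (-16430 - 11971) - 40 = -28401 - 40 = -28441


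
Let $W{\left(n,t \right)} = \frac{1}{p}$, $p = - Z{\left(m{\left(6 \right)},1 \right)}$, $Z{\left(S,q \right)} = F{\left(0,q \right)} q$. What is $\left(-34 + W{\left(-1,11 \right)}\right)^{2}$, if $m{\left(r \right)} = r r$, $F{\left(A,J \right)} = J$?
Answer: $1225$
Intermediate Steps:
$m{\left(r \right)} = r^{2}$
$Z{\left(S,q \right)} = q^{2}$ ($Z{\left(S,q \right)} = q q = q^{2}$)
$p = -1$ ($p = - 1^{2} = \left(-1\right) 1 = -1$)
$W{\left(n,t \right)} = -1$ ($W{\left(n,t \right)} = \frac{1}{-1} = -1$)
$\left(-34 + W{\left(-1,11 \right)}\right)^{2} = \left(-34 - 1\right)^{2} = \left(-35\right)^{2} = 1225$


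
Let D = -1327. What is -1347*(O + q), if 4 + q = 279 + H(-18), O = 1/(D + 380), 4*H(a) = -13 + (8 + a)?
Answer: -1373825505/3788 ≈ -3.6268e+5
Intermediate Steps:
H(a) = -5/4 + a/4 (H(a) = (-13 + (8 + a))/4 = (-5 + a)/4 = -5/4 + a/4)
O = -1/947 (O = 1/(-1327 + 380) = 1/(-947) = -1/947 ≈ -0.0010560)
q = 1077/4 (q = -4 + (279 + (-5/4 + (¼)*(-18))) = -4 + (279 + (-5/4 - 9/2)) = -4 + (279 - 23/4) = -4 + 1093/4 = 1077/4 ≈ 269.25)
-1347*(O + q) = -1347*(-1/947 + 1077/4) = -1347*1019915/3788 = -1373825505/3788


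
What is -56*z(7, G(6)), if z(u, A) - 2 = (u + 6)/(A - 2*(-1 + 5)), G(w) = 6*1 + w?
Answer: -294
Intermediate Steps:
G(w) = 6 + w
z(u, A) = 2 + (6 + u)/(-8 + A) (z(u, A) = 2 + (u + 6)/(A - 2*(-1 + 5)) = 2 + (6 + u)/(A - 2*4) = 2 + (6 + u)/(A - 8) = 2 + (6 + u)/(-8 + A))
-56*z(7, G(6)) = -56*(-10 + 7 + 2*(6 + 6))/(-8 + (6 + 6)) = -56*(-10 + 7 + 2*12)/(-8 + 12) = -56*(-10 + 7 + 24)/4 = -14*21 = -56*21/4 = -294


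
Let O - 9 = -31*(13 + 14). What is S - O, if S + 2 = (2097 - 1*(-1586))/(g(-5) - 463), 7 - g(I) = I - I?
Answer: 372973/456 ≈ 817.92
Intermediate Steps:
g(I) = 7 (g(I) = 7 - (I - I) = 7 - 1*0 = 7 + 0 = 7)
S = -4595/456 (S = -2 + (2097 - 1*(-1586))/(7 - 463) = -2 + (2097 + 1586)/(-456) = -2 + 3683*(-1/456) = -2 - 3683/456 = -4595/456 ≈ -10.077)
O = -828 (O = 9 - 31*(13 + 14) = 9 - 31*27 = 9 - 837 = -828)
S - O = -4595/456 - 1*(-828) = -4595/456 + 828 = 372973/456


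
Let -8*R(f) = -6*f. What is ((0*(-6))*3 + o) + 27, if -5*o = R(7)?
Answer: 519/20 ≈ 25.950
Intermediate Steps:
R(f) = 3*f/4 (R(f) = -(-3)*f/4 = 3*f/4)
o = -21/20 (o = -3*7/20 = -1/5*21/4 = -21/20 ≈ -1.0500)
((0*(-6))*3 + o) + 27 = ((0*(-6))*3 - 21/20) + 27 = (0*3 - 21/20) + 27 = (0 - 21/20) + 27 = -21/20 + 27 = 519/20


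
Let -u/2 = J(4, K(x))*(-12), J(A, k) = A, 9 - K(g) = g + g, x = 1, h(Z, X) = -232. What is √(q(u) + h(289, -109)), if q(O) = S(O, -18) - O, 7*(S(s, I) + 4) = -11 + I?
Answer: I*√16471/7 ≈ 18.334*I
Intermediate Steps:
S(s, I) = -39/7 + I/7 (S(s, I) = -4 + (-11 + I)/7 = -4 + (-11/7 + I/7) = -39/7 + I/7)
K(g) = 9 - 2*g (K(g) = 9 - (g + g) = 9 - 2*g)
u = 96 (u = -8*(-12) = -2*(-48) = 96)
q(O) = -57/7 - O (q(O) = (-39/7 + (⅐)*(-18)) - O = (-39/7 - 18/7) - O = -57/7 - O)
√(q(u) + h(289, -109)) = √((-57/7 - 1*96) - 232) = √((-57/7 - 96) - 232) = √(-729/7 - 232) = √(-2353/7) = I*√16471/7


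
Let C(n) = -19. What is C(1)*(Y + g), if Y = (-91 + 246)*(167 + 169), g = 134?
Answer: -992066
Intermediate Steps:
Y = 52080 (Y = 155*336 = 52080)
C(1)*(Y + g) = -19*(52080 + 134) = -19*52214 = -992066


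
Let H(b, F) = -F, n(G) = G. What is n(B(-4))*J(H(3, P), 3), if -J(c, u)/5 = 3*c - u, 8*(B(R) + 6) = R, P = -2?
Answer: 195/2 ≈ 97.500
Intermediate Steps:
B(R) = -6 + R/8
J(c, u) = -15*c + 5*u (J(c, u) = -5*(3*c - u) = -5*(-u + 3*c) = -15*c + 5*u)
n(B(-4))*J(H(3, P), 3) = (-6 + (⅛)*(-4))*(-(-15)*(-2) + 5*3) = (-6 - ½)*(-15*2 + 15) = -13*(-30 + 15)/2 = -13/2*(-15) = 195/2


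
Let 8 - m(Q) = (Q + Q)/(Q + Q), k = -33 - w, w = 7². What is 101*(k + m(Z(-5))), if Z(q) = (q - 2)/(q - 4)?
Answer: -7575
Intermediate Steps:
Z(q) = (-2 + q)/(-4 + q)
w = 49
k = -82 (k = -33 - 1*49 = -33 - 49 = -82)
m(Q) = 7 (m(Q) = 8 - (Q + Q)/(Q + Q) = 8 - 2*Q/(2*Q) = 8 - 2*Q*1/(2*Q) = 8 - 1*1 = 8 - 1 = 7)
101*(k + m(Z(-5))) = 101*(-82 + 7) = 101*(-75) = -7575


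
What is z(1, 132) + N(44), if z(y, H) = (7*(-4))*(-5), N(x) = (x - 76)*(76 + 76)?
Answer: -4724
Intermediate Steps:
N(x) = -11552 + 152*x (N(x) = (-76 + x)*152 = -11552 + 152*x)
z(y, H) = 140 (z(y, H) = -28*(-5) = 140)
z(1, 132) + N(44) = 140 + (-11552 + 152*44) = 140 + (-11552 + 6688) = 140 - 4864 = -4724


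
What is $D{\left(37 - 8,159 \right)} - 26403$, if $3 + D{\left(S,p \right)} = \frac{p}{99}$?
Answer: $- \frac{871345}{33} \approx -26404.0$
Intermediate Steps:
$D{\left(S,p \right)} = -3 + \frac{p}{99}$
$D{\left(37 - 8,159 \right)} - 26403 = \left(-3 + \frac{1}{99} \cdot 159\right) - 26403 = \left(-3 + \frac{53}{33}\right) - 26403 = - \frac{46}{33} - 26403 = - \frac{871345}{33}$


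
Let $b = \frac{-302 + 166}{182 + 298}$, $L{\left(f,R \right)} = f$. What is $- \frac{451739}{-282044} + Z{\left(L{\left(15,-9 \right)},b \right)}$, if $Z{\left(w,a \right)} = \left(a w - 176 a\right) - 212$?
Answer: $- \frac{174283807}{1057665} \approx -164.78$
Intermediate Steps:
$b = - \frac{17}{60}$ ($b = - \frac{136}{480} = \left(-136\right) \frac{1}{480} = - \frac{17}{60} \approx -0.28333$)
$Z{\left(w,a \right)} = -212 - 176 a + a w$ ($Z{\left(w,a \right)} = \left(- 176 a + a w\right) - 212 = -212 - 176 a + a w$)
$- \frac{451739}{-282044} + Z{\left(L{\left(15,-9 \right)},b \right)} = - \frac{451739}{-282044} - \frac{9983}{60} = \left(-451739\right) \left(- \frac{1}{282044}\right) - \frac{9983}{60} = \frac{451739}{282044} - \frac{9983}{60} = - \frac{174283807}{1057665}$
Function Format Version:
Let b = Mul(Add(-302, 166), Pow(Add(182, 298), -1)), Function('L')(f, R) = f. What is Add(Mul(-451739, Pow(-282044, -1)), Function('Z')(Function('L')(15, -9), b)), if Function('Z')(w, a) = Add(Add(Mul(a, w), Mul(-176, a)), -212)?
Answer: Rational(-174283807, 1057665) ≈ -164.78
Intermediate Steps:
b = Rational(-17, 60) (b = Mul(-136, Pow(480, -1)) = Mul(-136, Rational(1, 480)) = Rational(-17, 60) ≈ -0.28333)
Function('Z')(w, a) = Add(-212, Mul(-176, a), Mul(a, w)) (Function('Z')(w, a) = Add(Add(Mul(-176, a), Mul(a, w)), -212) = Add(-212, Mul(-176, a), Mul(a, w)))
Add(Mul(-451739, Pow(-282044, -1)), Function('Z')(Function('L')(15, -9), b)) = Add(Mul(-451739, Pow(-282044, -1)), Add(-212, Mul(-176, Rational(-17, 60)), Mul(Rational(-17, 60), 15))) = Add(Mul(-451739, Rational(-1, 282044)), Add(-212, Rational(748, 15), Rational(-17, 4))) = Add(Rational(451739, 282044), Rational(-9983, 60)) = Rational(-174283807, 1057665)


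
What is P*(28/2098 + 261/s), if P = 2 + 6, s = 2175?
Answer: 27976/26225 ≈ 1.0668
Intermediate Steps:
P = 8
P*(28/2098 + 261/s) = 8*(28/2098 + 261/2175) = 8*(28*(1/2098) + 261*(1/2175)) = 8*(14/1049 + 3/25) = 8*(3497/26225) = 27976/26225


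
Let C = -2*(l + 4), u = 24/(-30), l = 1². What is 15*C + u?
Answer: -754/5 ≈ -150.80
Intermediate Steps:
l = 1
u = -⅘ (u = 24*(-1/30) = -⅘ ≈ -0.80000)
C = -10 (C = -2*(1 + 4) = -2*5 = -10)
15*C + u = 15*(-10) - ⅘ = -150 - ⅘ = -754/5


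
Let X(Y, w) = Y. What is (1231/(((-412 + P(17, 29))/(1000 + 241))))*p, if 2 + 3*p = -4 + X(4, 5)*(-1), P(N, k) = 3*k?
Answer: 3055342/195 ≈ 15668.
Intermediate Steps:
p = -10/3 (p = -⅔ + (-4 + 4*(-1))/3 = -⅔ + (-4 - 4)/3 = -⅔ + (⅓)*(-8) = -⅔ - 8/3 = -10/3 ≈ -3.3333)
(1231/(((-412 + P(17, 29))/(1000 + 241))))*p = (1231/(((-412 + 3*29)/(1000 + 241))))*(-10/3) = (1231/(((-412 + 87)/1241)))*(-10/3) = (1231/((-325*1/1241)))*(-10/3) = (1231/(-325/1241))*(-10/3) = (1231*(-1241/325))*(-10/3) = -1527671/325*(-10/3) = 3055342/195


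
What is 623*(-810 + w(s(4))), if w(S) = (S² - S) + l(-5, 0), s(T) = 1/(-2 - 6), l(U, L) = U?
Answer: -32490073/64 ≈ -5.0766e+5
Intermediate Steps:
s(T) = -⅛ (s(T) = 1/(-8) = -⅛)
w(S) = -5 + S² - S (w(S) = (S² - S) - 5 = -5 + S² - S)
623*(-810 + w(s(4))) = 623*(-810 + (-5 + (-⅛)² - 1*(-⅛))) = 623*(-810 + (-5 + 1/64 + ⅛)) = 623*(-810 - 311/64) = 623*(-52151/64) = -32490073/64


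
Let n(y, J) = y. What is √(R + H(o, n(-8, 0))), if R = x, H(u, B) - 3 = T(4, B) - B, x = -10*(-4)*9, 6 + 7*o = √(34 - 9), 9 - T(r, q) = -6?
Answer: √386 ≈ 19.647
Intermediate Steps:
T(r, q) = 15 (T(r, q) = 9 - 1*(-6) = 9 + 6 = 15)
o = -⅐ (o = -6/7 + √(34 - 9)/7 = -6/7 + √25/7 = -6/7 + (⅐)*5 = -6/7 + 5/7 = -⅐ ≈ -0.14286)
x = 360 (x = 40*9 = 360)
H(u, B) = 18 - B (H(u, B) = 3 + (15 - B) = 18 - B)
R = 360
√(R + H(o, n(-8, 0))) = √(360 + (18 - 1*(-8))) = √(360 + (18 + 8)) = √(360 + 26) = √386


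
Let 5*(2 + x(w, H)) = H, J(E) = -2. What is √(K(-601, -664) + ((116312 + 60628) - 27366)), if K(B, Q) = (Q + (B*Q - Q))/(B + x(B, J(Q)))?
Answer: √1355445894446/3017 ≈ 385.89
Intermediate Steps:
x(w, H) = -2 + H/5
K(B, Q) = B*Q/(-12/5 + B) (K(B, Q) = (Q + (B*Q - Q))/(B + (-2 + (⅕)*(-2))) = (Q + (-Q + B*Q))/(B + (-2 - ⅖)) = (B*Q)/(B - 12/5) = (B*Q)/(-12/5 + B) = B*Q/(-12/5 + B))
√(K(-601, -664) + ((116312 + 60628) - 27366)) = √(5*(-601)*(-664)/(-12 + 5*(-601)) + ((116312 + 60628) - 27366)) = √(5*(-601)*(-664)/(-12 - 3005) + (176940 - 27366)) = √(5*(-601)*(-664)/(-3017) + 149574) = √(5*(-601)*(-664)*(-1/3017) + 149574) = √(-1995320/3017 + 149574) = √(449269438/3017) = √1355445894446/3017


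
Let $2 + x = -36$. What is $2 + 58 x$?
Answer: $-2202$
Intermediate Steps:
$x = -38$ ($x = -2 - 36 = -38$)
$2 + 58 x = 2 + 58 \left(-38\right) = 2 - 2204 = -2202$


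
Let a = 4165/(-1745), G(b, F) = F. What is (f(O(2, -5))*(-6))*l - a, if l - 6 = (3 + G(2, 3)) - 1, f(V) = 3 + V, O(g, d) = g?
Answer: -114337/349 ≈ -327.61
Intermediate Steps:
a = -833/349 (a = 4165*(-1/1745) = -833/349 ≈ -2.3868)
l = 11 (l = 6 + ((3 + 3) - 1) = 6 + (6 - 1) = 6 + 5 = 11)
(f(O(2, -5))*(-6))*l - a = ((3 + 2)*(-6))*11 - 1*(-833/349) = (5*(-6))*11 + 833/349 = -30*11 + 833/349 = -330 + 833/349 = -114337/349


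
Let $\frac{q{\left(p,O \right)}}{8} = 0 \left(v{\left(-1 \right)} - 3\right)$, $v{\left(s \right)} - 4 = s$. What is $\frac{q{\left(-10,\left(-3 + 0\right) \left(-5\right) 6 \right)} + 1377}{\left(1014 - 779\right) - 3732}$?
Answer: $- \frac{1377}{3497} \approx -0.39377$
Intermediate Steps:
$v{\left(s \right)} = 4 + s$
$q{\left(p,O \right)} = 0$ ($q{\left(p,O \right)} = 8 \cdot 0 \left(\left(4 - 1\right) - 3\right) = 8 \cdot 0 \left(3 - 3\right) = 8 \cdot 0 \cdot 0 = 8 \cdot 0 = 0$)
$\frac{q{\left(-10,\left(-3 + 0\right) \left(-5\right) 6 \right)} + 1377}{\left(1014 - 779\right) - 3732} = \frac{0 + 1377}{\left(1014 - 779\right) - 3732} = \frac{1377}{\left(1014 - 779\right) - 3732} = \frac{1377}{235 - 3732} = \frac{1377}{-3497} = 1377 \left(- \frac{1}{3497}\right) = - \frac{1377}{3497}$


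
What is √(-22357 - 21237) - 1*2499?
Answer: -2499 + I*√43594 ≈ -2499.0 + 208.79*I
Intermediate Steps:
√(-22357 - 21237) - 1*2499 = √(-43594) - 2499 = I*√43594 - 2499 = -2499 + I*√43594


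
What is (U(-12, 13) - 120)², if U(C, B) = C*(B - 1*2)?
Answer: 63504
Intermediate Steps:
U(C, B) = C*(-2 + B) (U(C, B) = C*(B - 2) = C*(-2 + B))
(U(-12, 13) - 120)² = (-12*(-2 + 13) - 120)² = (-12*11 - 120)² = (-132 - 120)² = (-252)² = 63504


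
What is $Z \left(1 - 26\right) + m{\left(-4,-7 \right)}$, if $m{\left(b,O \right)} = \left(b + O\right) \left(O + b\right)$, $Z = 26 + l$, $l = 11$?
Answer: $-804$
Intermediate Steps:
$Z = 37$ ($Z = 26 + 11 = 37$)
$m{\left(b,O \right)} = \left(O + b\right)^{2}$ ($m{\left(b,O \right)} = \left(O + b\right) \left(O + b\right) = \left(O + b\right)^{2}$)
$Z \left(1 - 26\right) + m{\left(-4,-7 \right)} = 37 \left(1 - 26\right) + \left(-7 - 4\right)^{2} = 37 \left(1 - 26\right) + \left(-11\right)^{2} = 37 \left(-25\right) + 121 = -925 + 121 = -804$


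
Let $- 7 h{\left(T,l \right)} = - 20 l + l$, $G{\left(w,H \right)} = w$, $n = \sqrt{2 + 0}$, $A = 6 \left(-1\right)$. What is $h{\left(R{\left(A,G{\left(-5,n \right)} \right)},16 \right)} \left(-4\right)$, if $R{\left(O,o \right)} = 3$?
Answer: $- \frac{1216}{7} \approx -173.71$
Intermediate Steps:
$A = -6$
$n = \sqrt{2} \approx 1.4142$
$h{\left(T,l \right)} = \frac{19 l}{7}$ ($h{\left(T,l \right)} = - \frac{- 20 l + l}{7} = - \frac{\left(-19\right) l}{7} = \frac{19 l}{7}$)
$h{\left(R{\left(A,G{\left(-5,n \right)} \right)},16 \right)} \left(-4\right) = \frac{19}{7} \cdot 16 \left(-4\right) = \frac{304}{7} \left(-4\right) = - \frac{1216}{7}$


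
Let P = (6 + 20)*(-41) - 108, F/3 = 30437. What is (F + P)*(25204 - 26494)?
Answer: -116276730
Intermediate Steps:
F = 91311 (F = 3*30437 = 91311)
P = -1174 (P = 26*(-41) - 108 = -1066 - 108 = -1174)
(F + P)*(25204 - 26494) = (91311 - 1174)*(25204 - 26494) = 90137*(-1290) = -116276730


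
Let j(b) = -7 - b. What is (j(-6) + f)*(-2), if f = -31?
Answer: 64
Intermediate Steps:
(j(-6) + f)*(-2) = ((-7 - 1*(-6)) - 31)*(-2) = ((-7 + 6) - 31)*(-2) = (-1 - 31)*(-2) = -32*(-2) = 64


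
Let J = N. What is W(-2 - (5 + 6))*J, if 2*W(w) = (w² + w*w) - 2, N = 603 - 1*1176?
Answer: -96264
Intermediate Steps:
N = -573 (N = 603 - 1176 = -573)
J = -573
W(w) = -1 + w² (W(w) = ((w² + w*w) - 2)/2 = ((w² + w²) - 2)/2 = (2*w² - 2)/2 = (-2 + 2*w²)/2 = -1 + w²)
W(-2 - (5 + 6))*J = (-1 + (-2 - (5 + 6))²)*(-573) = (-1 + (-2 - 1*11)²)*(-573) = (-1 + (-2 - 11)²)*(-573) = (-1 + (-13)²)*(-573) = (-1 + 169)*(-573) = 168*(-573) = -96264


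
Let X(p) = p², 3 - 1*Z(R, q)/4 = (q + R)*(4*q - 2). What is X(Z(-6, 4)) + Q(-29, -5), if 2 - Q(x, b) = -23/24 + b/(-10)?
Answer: 369083/24 ≈ 15378.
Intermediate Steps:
Z(R, q) = 12 - 4*(-2 + 4*q)*(R + q) (Z(R, q) = 12 - 4*(q + R)*(4*q - 2) = 12 - 4*(R + q)*(-2 + 4*q) = 12 - 4*(-2 + 4*q)*(R + q))
Q(x, b) = 71/24 + b/10 (Q(x, b) = 2 - (-23/24 + b/(-10)) = 2 - (-23*1/24 + b*(-⅒)) = 2 - (-23/24 - b/10) = 2 + (23/24 + b/10) = 71/24 + b/10)
X(Z(-6, 4)) + Q(-29, -5) = (12 - 16*4² + 8*(-6) + 8*4 - 16*(-6)*4)² + (71/24 + (⅒)*(-5)) = (12 - 16*16 - 48 + 32 + 384)² + (71/24 - ½) = (12 - 256 - 48 + 32 + 384)² + 59/24 = 124² + 59/24 = 15376 + 59/24 = 369083/24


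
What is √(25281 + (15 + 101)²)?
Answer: √38737 ≈ 196.82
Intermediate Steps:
√(25281 + (15 + 101)²) = √(25281 + 116²) = √(25281 + 13456) = √38737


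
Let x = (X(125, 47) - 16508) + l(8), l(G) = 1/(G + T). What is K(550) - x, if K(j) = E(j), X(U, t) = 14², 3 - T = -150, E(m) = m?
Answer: 2714781/161 ≈ 16862.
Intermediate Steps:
T = 153 (T = 3 - 1*(-150) = 3 + 150 = 153)
X(U, t) = 196
l(G) = 1/(153 + G) (l(G) = 1/(G + 153) = 1/(153 + G))
K(j) = j
x = -2626231/161 (x = (196 - 16508) + 1/(153 + 8) = -16312 + 1/161 = -2626231/161 ≈ -16312.)
K(550) - x = 550 - 1*(-2626231/161) = 550 + 2626231/161 = 2714781/161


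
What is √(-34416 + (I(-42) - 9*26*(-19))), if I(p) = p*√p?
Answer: √(-29970 - 42*I*√42) ≈ 0.7861 - 173.12*I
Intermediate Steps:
I(p) = p^(3/2)
√(-34416 + (I(-42) - 9*26*(-19))) = √(-34416 + ((-42)^(3/2) - 9*26*(-19))) = √(-34416 + (-42*I*√42 - 234*(-19))) = √(-34416 + (-42*I*√42 + 4446)) = √(-34416 + (4446 - 42*I*√42)) = √(-29970 - 42*I*√42)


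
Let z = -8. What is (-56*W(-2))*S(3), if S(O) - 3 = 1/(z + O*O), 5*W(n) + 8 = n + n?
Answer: 2688/5 ≈ 537.60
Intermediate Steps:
W(n) = -8/5 + 2*n/5 (W(n) = -8/5 + (n + n)/5 = -8/5 + (2*n)/5 = -8/5 + 2*n/5)
S(O) = 3 + 1/(-8 + O**2) (S(O) = 3 + 1/(-8 + O*O) = 3 + 1/(-8 + O**2))
(-56*W(-2))*S(3) = (-56*(-8/5 + (2/5)*(-2)))*((-23 + 3*3**2)/(-8 + 3**2)) = (-56*(-8/5 - 4/5))*((-23 + 3*9)/(-8 + 9)) = (-56*(-12/5))*((-23 + 27)/1) = 672*(1*4)/5 = (672/5)*4 = 2688/5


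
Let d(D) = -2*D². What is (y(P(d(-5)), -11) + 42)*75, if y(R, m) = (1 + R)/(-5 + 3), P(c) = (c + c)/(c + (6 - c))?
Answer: 7475/2 ≈ 3737.5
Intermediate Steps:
P(c) = c/3 (P(c) = (2*c)/6 = (2*c)*(⅙) = c/3)
y(R, m) = -½ - R/2 (y(R, m) = (1 + R)/(-2) = (1 + R)*(-½) = -½ - R/2)
(y(P(d(-5)), -11) + 42)*75 = ((-½ - (-2*(-5)²)/6) + 42)*75 = ((-½ - (-2*25)/6) + 42)*75 = ((-½ - (-50)/6) + 42)*75 = ((-½ - ½*(-50/3)) + 42)*75 = ((-½ + 25/3) + 42)*75 = (47/6 + 42)*75 = (299/6)*75 = 7475/2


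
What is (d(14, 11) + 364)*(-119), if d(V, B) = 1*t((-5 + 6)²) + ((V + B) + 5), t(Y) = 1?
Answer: -47005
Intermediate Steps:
d(V, B) = 6 + B + V (d(V, B) = 1*1 + ((V + B) + 5) = 1 + ((B + V) + 5) = 1 + (5 + B + V) = 6 + B + V)
(d(14, 11) + 364)*(-119) = ((6 + 11 + 14) + 364)*(-119) = (31 + 364)*(-119) = 395*(-119) = -47005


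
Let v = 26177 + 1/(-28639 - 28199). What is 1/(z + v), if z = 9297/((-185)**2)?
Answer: 1945280550/50922137346011 ≈ 3.8201e-5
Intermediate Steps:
v = 1487848325/56838 (v = 26177 + 1/(-56838) = 26177 - 1/56838 = 1487848325/56838 ≈ 26177.)
z = 9297/34225 ≈ 0.27164
1/(z + v) = 1/(9297/34225 + 1487848325/56838) = 1/(50922137346011/1945280550) = 1945280550/50922137346011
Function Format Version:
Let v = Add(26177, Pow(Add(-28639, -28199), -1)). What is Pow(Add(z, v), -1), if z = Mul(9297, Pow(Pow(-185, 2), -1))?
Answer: Rational(1945280550, 50922137346011) ≈ 3.8201e-5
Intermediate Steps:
v = Rational(1487848325, 56838) (v = Add(26177, Pow(-56838, -1)) = Add(26177, Rational(-1, 56838)) = Rational(1487848325, 56838) ≈ 26177.)
z = Rational(9297, 34225) (z = Mul(9297, Pow(34225, -1)) = Mul(9297, Rational(1, 34225)) = Rational(9297, 34225) ≈ 0.27164)
Pow(Add(z, v), -1) = Pow(Add(Rational(9297, 34225), Rational(1487848325, 56838)), -1) = Pow(Rational(50922137346011, 1945280550), -1) = Rational(1945280550, 50922137346011)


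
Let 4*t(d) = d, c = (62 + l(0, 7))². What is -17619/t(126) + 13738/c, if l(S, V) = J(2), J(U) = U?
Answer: -3415937/6144 ≈ -555.98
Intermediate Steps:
l(S, V) = 2
c = 4096 (c = (62 + 2)² = 64² = 4096)
t(d) = d/4
-17619/t(126) + 13738/c = -17619/((¼)*126) + 13738/4096 = -17619/63/2 + 13738*(1/4096) = -17619*2/63 + 6869/2048 = -1678/3 + 6869/2048 = -3415937/6144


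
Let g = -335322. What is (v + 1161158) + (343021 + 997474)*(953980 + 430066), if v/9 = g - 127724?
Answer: 1855303736514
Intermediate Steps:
v = -4167414 (v = 9*(-335322 - 127724) = 9*(-463046) = -4167414)
(v + 1161158) + (343021 + 997474)*(953980 + 430066) = (-4167414 + 1161158) + (343021 + 997474)*(953980 + 430066) = -3006256 + 1340495*1384046 = -3006256 + 1855306742770 = 1855303736514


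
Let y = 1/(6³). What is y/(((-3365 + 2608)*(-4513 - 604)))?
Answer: 1/836690904 ≈ 1.1952e-9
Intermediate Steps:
y = 1/216 ≈ 0.0046296
y/(((-3365 + 2608)*(-4513 - 604))) = 1/(216*(((-3365 + 2608)*(-4513 - 604)))) = 1/(216*((-757*(-5117)))) = (1/216)/3873569 = (1/216)*(1/3873569) = 1/836690904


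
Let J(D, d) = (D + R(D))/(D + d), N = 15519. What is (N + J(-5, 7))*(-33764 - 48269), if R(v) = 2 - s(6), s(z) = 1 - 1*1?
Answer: -2545894155/2 ≈ -1.2729e+9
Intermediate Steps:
s(z) = 0 (s(z) = 1 - 1 = 0)
R(v) = 2 (R(v) = 2 - 1*0 = 2 + 0 = 2)
J(D, d) = (2 + D)/(D + d) (J(D, d) = (D + 2)/(D + d) = (2 + D)/(D + d))
(N + J(-5, 7))*(-33764 - 48269) = (15519 + (2 - 5)/(-5 + 7))*(-33764 - 48269) = (15519 - 3/2)*(-82033) = (31035/2)*(-82033) = -2545894155/2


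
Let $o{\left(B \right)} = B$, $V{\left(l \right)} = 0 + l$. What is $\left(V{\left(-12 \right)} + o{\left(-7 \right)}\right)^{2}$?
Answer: $361$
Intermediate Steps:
$V{\left(l \right)} = l$
$\left(V{\left(-12 \right)} + o{\left(-7 \right)}\right)^{2} = \left(-12 - 7\right)^{2} = \left(-19\right)^{2} = 361$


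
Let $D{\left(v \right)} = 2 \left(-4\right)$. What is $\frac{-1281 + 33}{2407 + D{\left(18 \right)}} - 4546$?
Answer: $- \frac{10907102}{2399} \approx -4546.5$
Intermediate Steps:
$D{\left(v \right)} = -8$
$\frac{-1281 + 33}{2407 + D{\left(18 \right)}} - 4546 = \frac{-1281 + 33}{2407 - 8} - 4546 = - \frac{1248}{2399} - 4546 = - \frac{10907102}{2399}$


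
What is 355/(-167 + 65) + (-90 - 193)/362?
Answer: -39344/9231 ≈ -4.2622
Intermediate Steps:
355/(-167 + 65) + (-90 - 193)/362 = 355/(-102) - 283*1/362 = 355*(-1/102) - 283/362 = -355/102 - 283/362 = -39344/9231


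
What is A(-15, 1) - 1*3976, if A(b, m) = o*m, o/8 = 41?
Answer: -3648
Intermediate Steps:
o = 328 (o = 8*41 = 328)
A(b, m) = 328*m
A(-15, 1) - 1*3976 = 328*1 - 1*3976 = 328 - 3976 = -3648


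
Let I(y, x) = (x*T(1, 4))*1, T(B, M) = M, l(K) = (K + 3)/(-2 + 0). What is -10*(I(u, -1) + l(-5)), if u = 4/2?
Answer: 30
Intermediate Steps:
l(K) = -3/2 - K/2 (l(K) = (3 + K)/(-2) = (3 + K)*(-½) = -3/2 - K/2)
u = 2 (u = 4*(½) = 2)
I(y, x) = 4*x (I(y, x) = (x*4)*1 = (4*x)*1 = 4*x)
-10*(I(u, -1) + l(-5)) = -10*(4*(-1) + (-3/2 - ½*(-5))) = -10*(-4 + (-3/2 + 5/2)) = -10*(-4 + 1) = -10*(-3) = 30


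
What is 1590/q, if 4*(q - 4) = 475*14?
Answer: 1060/1111 ≈ 0.95410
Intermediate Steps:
q = 3333/2 (q = 4 + (475*14)/4 = 4 + (1/4)*6650 = 4 + 3325/2 = 3333/2 ≈ 1666.5)
1590/q = 1590/(3333/2) = 1590*(2/3333) = 1060/1111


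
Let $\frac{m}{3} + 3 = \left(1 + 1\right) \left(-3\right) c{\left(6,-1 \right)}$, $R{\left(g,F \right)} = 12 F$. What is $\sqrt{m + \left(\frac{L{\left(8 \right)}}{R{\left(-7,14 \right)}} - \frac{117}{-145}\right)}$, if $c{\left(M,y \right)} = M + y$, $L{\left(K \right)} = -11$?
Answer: $\frac{i \sqrt{14576896110}}{12180} \approx 9.9126 i$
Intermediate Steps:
$m = -99$ ($m = -9 + 3 \left(1 + 1\right) \left(-3\right) \left(6 - 1\right) = -9 + 3 \cdot 2 \left(-3\right) 5 = -9 + 3 \left(\left(-6\right) 5\right) = -9 + 3 \left(-30\right) = -9 - 90 = -99$)
$\sqrt{m + \left(\frac{L{\left(8 \right)}}{R{\left(-7,14 \right)}} - \frac{117}{-145}\right)} = \sqrt{-99 - \left(- \frac{117}{145} + \frac{11}{168}\right)} = \sqrt{-99 + \left(\left(-11\right) \frac{1}{168} + \frac{117}{145}\right)} = \sqrt{-99 + \left(- \frac{11}{168} + \frac{117}{145}\right)} = \sqrt{-99 + \frac{18061}{24360}} = \sqrt{- \frac{2393579}{24360}} = \frac{i \sqrt{14576896110}}{12180}$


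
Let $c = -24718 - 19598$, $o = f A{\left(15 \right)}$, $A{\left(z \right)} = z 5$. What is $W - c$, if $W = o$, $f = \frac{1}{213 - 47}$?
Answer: $\frac{7356531}{166} \approx 44316.0$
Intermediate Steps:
$A{\left(z \right)} = 5 z$
$f = \frac{1}{166} \approx 0.0060241$
$o = \frac{75}{166}$ ($o = \frac{5 \cdot 15}{166} = \frac{1}{166} \cdot 75 = \frac{75}{166} \approx 0.45181$)
$W = \frac{75}{166} \approx 0.45181$
$c = -44316$
$W - c = \frac{75}{166} - -44316 = \frac{75}{166} + 44316 = \frac{7356531}{166}$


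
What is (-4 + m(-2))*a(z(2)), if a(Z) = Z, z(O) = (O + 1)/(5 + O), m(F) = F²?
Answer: 0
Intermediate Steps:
z(O) = (1 + O)/(5 + O)
(-4 + m(-2))*a(z(2)) = (-4 + (-2)²)*((1 + 2)/(5 + 2)) = (-4 + 4)*(3/7) = 0*((⅐)*3) = 0*(3/7) = 0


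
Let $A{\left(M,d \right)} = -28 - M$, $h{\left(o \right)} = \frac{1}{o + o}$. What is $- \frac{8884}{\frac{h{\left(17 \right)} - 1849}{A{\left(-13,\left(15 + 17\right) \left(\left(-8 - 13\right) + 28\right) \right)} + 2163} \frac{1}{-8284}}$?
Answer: $- \frac{1791598043264}{20955} \approx -8.5497 \cdot 10^{7}$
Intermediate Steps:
$h{\left(o \right)} = \frac{1}{2 o}$
$- \frac{8884}{\frac{h{\left(17 \right)} - 1849}{A{\left(-13,\left(15 + 17\right) \left(\left(-8 - 13\right) + 28\right) \right)} + 2163} \frac{1}{-8284}} = - \frac{8884}{\frac{\frac{1}{2 \cdot 17} - 1849}{\left(-28 - -13\right) + 2163} \frac{1}{-8284}} = - \frac{8884}{\frac{\frac{1}{2} \cdot \frac{1}{17} - 1849}{\left(-28 + 13\right) + 2163} \left(- \frac{1}{8284}\right)} = - \frac{8884}{\frac{\frac{1}{34} - 1849}{-15 + 2163} \left(- \frac{1}{8284}\right)} = - \frac{8884}{- \frac{62865}{34 \cdot 2148} \left(- \frac{1}{8284}\right)} = - \frac{8884}{\left(- \frac{62865}{34}\right) \frac{1}{2148} \left(- \frac{1}{8284}\right)} = - \frac{8884}{\left(- \frac{20955}{24344}\right) \left(- \frac{1}{8284}\right)} = - \frac{8884}{\frac{20955}{201665696}} = \left(-8884\right) \frac{201665696}{20955} = - \frac{1791598043264}{20955}$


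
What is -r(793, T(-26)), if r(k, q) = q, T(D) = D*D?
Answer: -676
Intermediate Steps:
T(D) = D²
-r(793, T(-26)) = -1*(-26)² = -1*676 = -676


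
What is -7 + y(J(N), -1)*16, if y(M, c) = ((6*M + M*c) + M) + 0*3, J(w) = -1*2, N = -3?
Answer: -199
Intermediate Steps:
J(w) = -2
y(M, c) = 7*M + M*c (y(M, c) = (7*M + M*c) + 0 = 7*M + M*c)
-7 + y(J(N), -1)*16 = -7 - 2*(7 - 1)*16 = -7 - 2*6*16 = -7 - 12*16 = -7 - 192 = -199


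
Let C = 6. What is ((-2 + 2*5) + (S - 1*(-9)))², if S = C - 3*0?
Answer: 529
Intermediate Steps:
S = 6 (S = 6 - 3*0 = 6 + 0 = 6)
((-2 + 2*5) + (S - 1*(-9)))² = ((-2 + 2*5) + (6 - 1*(-9)))² = ((-2 + 10) + (6 + 9))² = (8 + 15)² = 23² = 529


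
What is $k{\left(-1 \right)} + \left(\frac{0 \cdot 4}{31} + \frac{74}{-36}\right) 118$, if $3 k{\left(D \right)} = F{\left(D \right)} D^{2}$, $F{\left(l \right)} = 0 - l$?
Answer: $- \frac{2180}{9} \approx -242.22$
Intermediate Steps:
$F{\left(l \right)} = - l$
$k{\left(D \right)} = - \frac{D^{3}}{3}$ ($k{\left(D \right)} = \frac{- D D^{2}}{3} = \frac{\left(-1\right) D^{3}}{3} = - \frac{D^{3}}{3}$)
$k{\left(-1 \right)} + \left(\frac{0 \cdot 4}{31} + \frac{74}{-36}\right) 118 = - \frac{\left(-1\right)^{3}}{3} + \left(\frac{0 \cdot 4}{31} + \frac{74}{-36}\right) 118 = \left(- \frac{1}{3}\right) \left(-1\right) + \left(0 \cdot \frac{1}{31} + 74 \left(- \frac{1}{36}\right)\right) 118 = \frac{1}{3} + \left(0 - \frac{37}{18}\right) 118 = \frac{1}{3} - \frac{2183}{9} = - \frac{2180}{9}$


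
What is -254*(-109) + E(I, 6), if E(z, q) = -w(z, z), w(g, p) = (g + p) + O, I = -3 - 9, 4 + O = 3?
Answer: 27711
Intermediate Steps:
O = -1 (O = -4 + 3 = -1)
I = -12
w(g, p) = -1 + g + p (w(g, p) = (g + p) - 1 = -1 + g + p)
E(z, q) = 1 - 2*z (E(z, q) = -(-1 + z + z) = -(-1 + 2*z) = 1 - 2*z)
-254*(-109) + E(I, 6) = -254*(-109) + (1 - 2*(-12)) = 27686 + (1 + 24) = 27686 + 25 = 27711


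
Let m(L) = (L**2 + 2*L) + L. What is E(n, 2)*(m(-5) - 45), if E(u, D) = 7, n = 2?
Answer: -245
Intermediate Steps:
m(L) = L**2 + 3*L
E(n, 2)*(m(-5) - 45) = 7*(-5*(3 - 5) - 45) = 7*(-5*(-2) - 45) = 7*(10 - 45) = 7*(-35) = -245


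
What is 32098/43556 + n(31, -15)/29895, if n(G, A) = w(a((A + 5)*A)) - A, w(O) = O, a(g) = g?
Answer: 32225215/43403554 ≈ 0.74246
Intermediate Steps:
n(G, A) = -A + A*(5 + A) (n(G, A) = (A + 5)*A - A = (5 + A)*A - A = A*(5 + A) - A = -A + A*(5 + A))
32098/43556 + n(31, -15)/29895 = 32098/43556 - 15*(4 - 15)/29895 = 32098*(1/43556) - 15*(-11)*(1/29895) = 16049/21778 + 165*(1/29895) = 16049/21778 + 11/1993 = 32225215/43403554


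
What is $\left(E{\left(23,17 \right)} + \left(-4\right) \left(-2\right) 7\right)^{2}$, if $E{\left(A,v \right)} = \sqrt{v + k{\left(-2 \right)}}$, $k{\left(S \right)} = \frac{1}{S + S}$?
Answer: $\frac{\left(112 + \sqrt{67}\right)^{2}}{4} \approx 3611.1$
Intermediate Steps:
$k{\left(S \right)} = \frac{1}{2 S}$
$E{\left(A,v \right)} = \sqrt{- \frac{1}{4} + v}$ ($E{\left(A,v \right)} = \sqrt{v + \frac{1}{2 \left(-2\right)}} = \sqrt{v + \frac{1}{2} \left(- \frac{1}{2}\right)} = \sqrt{v - \frac{1}{4}} = \sqrt{- \frac{1}{4} + v}$)
$\left(E{\left(23,17 \right)} + \left(-4\right) \left(-2\right) 7\right)^{2} = \left(\frac{\sqrt{-1 + 4 \cdot 17}}{2} + \left(-4\right) \left(-2\right) 7\right)^{2} = \left(\frac{\sqrt{-1 + 68}}{2} + 8 \cdot 7\right)^{2} = \left(\frac{\sqrt{67}}{2} + 56\right)^{2} = \left(56 + \frac{\sqrt{67}}{2}\right)^{2}$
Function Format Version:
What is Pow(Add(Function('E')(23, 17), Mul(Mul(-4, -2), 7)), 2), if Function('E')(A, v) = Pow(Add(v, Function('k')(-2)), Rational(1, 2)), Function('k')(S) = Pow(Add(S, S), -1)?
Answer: Mul(Rational(1, 4), Pow(Add(112, Pow(67, Rational(1, 2))), 2)) ≈ 3611.1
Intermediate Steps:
Function('k')(S) = Mul(Rational(1, 2), Pow(S, -1)) (Function('k')(S) = Pow(Mul(2, S), -1) = Mul(Rational(1, 2), Pow(S, -1)))
Function('E')(A, v) = Pow(Add(Rational(-1, 4), v), Rational(1, 2)) (Function('E')(A, v) = Pow(Add(v, Mul(Rational(1, 2), Pow(-2, -1))), Rational(1, 2)) = Pow(Add(v, Mul(Rational(1, 2), Rational(-1, 2))), Rational(1, 2)) = Pow(Add(v, Rational(-1, 4)), Rational(1, 2)) = Pow(Add(Rational(-1, 4), v), Rational(1, 2)))
Pow(Add(Function('E')(23, 17), Mul(Mul(-4, -2), 7)), 2) = Pow(Add(Mul(Rational(1, 2), Pow(Add(-1, Mul(4, 17)), Rational(1, 2))), Mul(Mul(-4, -2), 7)), 2) = Pow(Add(Mul(Rational(1, 2), Pow(Add(-1, 68), Rational(1, 2))), Mul(8, 7)), 2) = Pow(Add(Mul(Rational(1, 2), Pow(67, Rational(1, 2))), 56), 2) = Pow(Add(56, Mul(Rational(1, 2), Pow(67, Rational(1, 2)))), 2)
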